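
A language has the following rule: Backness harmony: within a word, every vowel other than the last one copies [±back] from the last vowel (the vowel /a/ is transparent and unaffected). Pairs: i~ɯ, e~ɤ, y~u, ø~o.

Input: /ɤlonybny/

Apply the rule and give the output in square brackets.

/ɤ/ harmonizes with /y/ ([-back]) → [e]
/o/ harmonizes with /y/ ([-back]) → [ø]

[elønybny]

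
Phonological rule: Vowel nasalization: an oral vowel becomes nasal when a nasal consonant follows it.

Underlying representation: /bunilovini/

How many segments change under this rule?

/u/ before nasal /n/ → [ũ]
/i/ before nasal /n/ → [ĩ]
2 segments change.

2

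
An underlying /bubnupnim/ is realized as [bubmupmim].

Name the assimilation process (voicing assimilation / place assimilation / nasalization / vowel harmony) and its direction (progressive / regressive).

/n/→[m] /n/→[m].
Each target copies a feature from the preceding segment, so the direction is progressive.

place assimilation, progressive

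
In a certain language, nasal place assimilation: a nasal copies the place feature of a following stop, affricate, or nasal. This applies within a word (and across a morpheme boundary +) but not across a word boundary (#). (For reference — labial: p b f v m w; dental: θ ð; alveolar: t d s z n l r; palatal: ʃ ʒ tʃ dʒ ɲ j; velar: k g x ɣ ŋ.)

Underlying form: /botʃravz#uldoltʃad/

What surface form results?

[botʃravz#uldoltʃad]

no segment meets the rule's conditions; no change.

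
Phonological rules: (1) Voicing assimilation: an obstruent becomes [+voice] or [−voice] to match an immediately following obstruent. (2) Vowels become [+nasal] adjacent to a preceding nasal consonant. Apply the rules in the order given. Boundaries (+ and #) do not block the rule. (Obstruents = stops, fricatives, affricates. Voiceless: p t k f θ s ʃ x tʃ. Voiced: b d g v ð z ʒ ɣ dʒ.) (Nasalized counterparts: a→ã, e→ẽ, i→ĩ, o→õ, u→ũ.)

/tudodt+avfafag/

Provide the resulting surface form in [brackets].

[tudott+affafag]

Rule 1: /d/ before /t/ (voiceless) → [t]
Rule 1: /v/ before /f/ (voiceless) → [f]
After rule 1: tudott+affafag
Rule 2: no segment meets the rule's conditions; no change.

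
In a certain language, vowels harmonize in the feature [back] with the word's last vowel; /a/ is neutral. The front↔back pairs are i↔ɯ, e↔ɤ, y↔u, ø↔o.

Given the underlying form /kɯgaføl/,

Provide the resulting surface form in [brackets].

/ɯ/ harmonizes with /ø/ ([-back]) → [i]

[kigaføl]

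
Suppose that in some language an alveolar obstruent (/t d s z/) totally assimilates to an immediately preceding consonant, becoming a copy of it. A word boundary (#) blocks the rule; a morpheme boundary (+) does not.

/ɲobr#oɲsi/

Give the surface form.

[ɲobr#oɲɲi]

/s/ after /ɲ/ → [ɲ] (total assimilation)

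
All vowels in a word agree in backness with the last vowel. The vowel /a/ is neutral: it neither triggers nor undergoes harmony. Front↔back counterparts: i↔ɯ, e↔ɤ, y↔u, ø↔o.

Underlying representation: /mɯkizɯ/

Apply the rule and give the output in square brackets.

[mɯkɯzɯ]

/i/ harmonizes with /ɯ/ ([+back]) → [ɯ]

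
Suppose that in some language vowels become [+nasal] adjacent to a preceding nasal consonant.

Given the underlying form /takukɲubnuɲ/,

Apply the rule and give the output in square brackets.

[takukɲũbnũɲ]

/u/ after nasal /ɲ/ → [ũ]
/u/ after nasal /n/ → [ũ]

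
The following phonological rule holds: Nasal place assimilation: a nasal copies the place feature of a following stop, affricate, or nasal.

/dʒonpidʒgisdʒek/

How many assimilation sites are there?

/n/ before /p/ (labial) → [m]
1 segment changes.

1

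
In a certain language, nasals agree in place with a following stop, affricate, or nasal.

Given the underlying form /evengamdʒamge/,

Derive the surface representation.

/n/ before /g/ (velar) → [ŋ]
/m/ before /dʒ/ (palatal) → [ɲ]
/m/ before /g/ (velar) → [ŋ]

[eveŋgaɲdʒaŋge]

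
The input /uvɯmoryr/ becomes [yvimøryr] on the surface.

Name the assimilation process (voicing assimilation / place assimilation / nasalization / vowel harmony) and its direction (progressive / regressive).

vowel harmony, regressive

/u/→[y] /ɯ/→[i] /o/→[ø].
Vowels agree with the last vowel, so the harmony is regressive.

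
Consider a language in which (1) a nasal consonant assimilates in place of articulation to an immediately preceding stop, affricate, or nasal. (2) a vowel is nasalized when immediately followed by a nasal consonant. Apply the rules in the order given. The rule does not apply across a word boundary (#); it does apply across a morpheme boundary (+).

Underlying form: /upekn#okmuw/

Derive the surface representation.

[upekŋ#okŋuw]

Rule 1: /n/ after /k/ (velar) → [ŋ]
Rule 1: /m/ after /k/ (velar) → [ŋ]
After rule 1: upekŋ#okŋuw
Rule 2: no segment meets the rule's conditions; no change.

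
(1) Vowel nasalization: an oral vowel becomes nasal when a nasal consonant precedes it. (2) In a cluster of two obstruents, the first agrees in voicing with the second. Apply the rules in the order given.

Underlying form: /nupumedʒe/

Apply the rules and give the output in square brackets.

Rule 1: /u/ after nasal /n/ → [ũ]
Rule 1: /e/ after nasal /m/ → [ẽ]
After rule 1: nũpumẽdʒe
Rule 2: no segment meets the rule's conditions; no change.

[nũpumẽdʒe]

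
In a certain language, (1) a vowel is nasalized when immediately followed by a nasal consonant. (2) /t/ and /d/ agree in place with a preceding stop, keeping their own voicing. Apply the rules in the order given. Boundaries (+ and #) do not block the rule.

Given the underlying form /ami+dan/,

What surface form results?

Rule 1: /a/ before nasal /m/ → [ã]
Rule 1: /a/ before nasal /n/ → [ã]
After rule 1: ãmi+dãn
Rule 2: no segment meets the rule's conditions; no change.

[ãmi+dãn]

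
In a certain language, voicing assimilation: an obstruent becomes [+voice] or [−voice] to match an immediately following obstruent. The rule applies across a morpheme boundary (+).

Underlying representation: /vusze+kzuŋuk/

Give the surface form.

/s/ before /z/ (voiced) → [z]
/k/ before /z/ (voiced) → [g]

[vuzze+gzuŋuk]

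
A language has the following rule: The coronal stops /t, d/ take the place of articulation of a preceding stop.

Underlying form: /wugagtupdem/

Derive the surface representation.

/t/ after /g/ (velar) → [k]
/d/ after /p/ (labial) → [b]

[wugagkupbem]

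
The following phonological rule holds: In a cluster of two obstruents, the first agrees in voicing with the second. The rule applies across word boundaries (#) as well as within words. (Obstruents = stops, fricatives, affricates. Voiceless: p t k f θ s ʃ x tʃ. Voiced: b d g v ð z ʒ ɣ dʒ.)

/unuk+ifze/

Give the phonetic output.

/f/ before /z/ (voiced) → [v]

[unuk+ivze]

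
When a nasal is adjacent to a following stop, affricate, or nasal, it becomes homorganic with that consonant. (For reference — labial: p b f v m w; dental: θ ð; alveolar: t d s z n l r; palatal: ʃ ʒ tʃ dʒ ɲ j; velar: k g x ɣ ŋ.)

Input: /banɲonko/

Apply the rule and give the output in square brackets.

/n/ before /ɲ/ (palatal) → [ɲ]
/n/ before /k/ (velar) → [ŋ]

[baɲɲoŋko]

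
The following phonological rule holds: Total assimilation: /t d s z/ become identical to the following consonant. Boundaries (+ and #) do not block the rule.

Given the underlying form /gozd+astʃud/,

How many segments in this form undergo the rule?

/z/ before /d/ → [d] (total assimilation)
/s/ before /tʃ/ → [tʃ] (total assimilation)
2 segments change.

2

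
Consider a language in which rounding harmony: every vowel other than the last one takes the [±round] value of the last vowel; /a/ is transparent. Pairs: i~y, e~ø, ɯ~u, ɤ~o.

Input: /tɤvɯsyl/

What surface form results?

/ɤ/ harmonizes with /y/ ([+round]) → [o]
/ɯ/ harmonizes with /y/ ([+round]) → [u]

[tovusyl]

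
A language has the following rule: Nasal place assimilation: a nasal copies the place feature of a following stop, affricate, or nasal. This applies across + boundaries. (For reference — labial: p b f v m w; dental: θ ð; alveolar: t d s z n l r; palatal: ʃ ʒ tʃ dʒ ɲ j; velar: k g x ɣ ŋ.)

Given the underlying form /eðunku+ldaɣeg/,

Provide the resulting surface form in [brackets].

[eðuŋku+ldaɣeg]

/n/ before /k/ (velar) → [ŋ]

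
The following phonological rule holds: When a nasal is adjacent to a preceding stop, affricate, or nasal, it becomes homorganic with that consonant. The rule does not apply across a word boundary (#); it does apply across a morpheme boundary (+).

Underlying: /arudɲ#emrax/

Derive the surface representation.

[arudn#emrax]

/ɲ/ after /d/ (alveolar) → [n]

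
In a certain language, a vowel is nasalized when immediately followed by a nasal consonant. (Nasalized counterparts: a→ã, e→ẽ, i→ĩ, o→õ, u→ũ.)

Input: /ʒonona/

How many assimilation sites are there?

/o/ before nasal /n/ → [õ]
/o/ before nasal /n/ → [õ]
2 segments change.

2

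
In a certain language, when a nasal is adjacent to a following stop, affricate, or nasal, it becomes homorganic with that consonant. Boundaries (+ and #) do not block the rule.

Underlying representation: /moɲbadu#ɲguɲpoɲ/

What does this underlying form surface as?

/ɲ/ before /b/ (labial) → [m]
/ɲ/ before /g/ (velar) → [ŋ]
/ɲ/ before /p/ (labial) → [m]

[mombadu#ŋgumpoɲ]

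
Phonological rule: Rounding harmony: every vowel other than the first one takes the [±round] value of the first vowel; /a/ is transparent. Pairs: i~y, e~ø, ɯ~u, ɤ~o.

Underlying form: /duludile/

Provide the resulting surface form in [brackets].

/i/ harmonizes with /u/ ([+round]) → [y]
/e/ harmonizes with /u/ ([+round]) → [ø]

[duludylø]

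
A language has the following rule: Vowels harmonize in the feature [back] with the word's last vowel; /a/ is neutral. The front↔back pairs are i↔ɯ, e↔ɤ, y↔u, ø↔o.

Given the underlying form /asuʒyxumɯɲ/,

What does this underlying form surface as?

/y/ harmonizes with /ɯ/ ([+back]) → [u]

[asuʒuxumɯɲ]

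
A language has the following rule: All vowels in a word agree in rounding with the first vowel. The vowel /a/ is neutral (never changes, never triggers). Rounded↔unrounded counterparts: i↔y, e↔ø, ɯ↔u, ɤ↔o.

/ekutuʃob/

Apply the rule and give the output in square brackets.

/u/ harmonizes with /e/ ([-round]) → [ɯ]
/u/ harmonizes with /e/ ([-round]) → [ɯ]
/o/ harmonizes with /e/ ([-round]) → [ɤ]

[ekɯtɯʃɤb]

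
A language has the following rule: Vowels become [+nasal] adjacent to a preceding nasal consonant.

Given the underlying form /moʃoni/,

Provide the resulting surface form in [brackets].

/o/ after nasal /m/ → [õ]
/i/ after nasal /n/ → [ĩ]

[mõʃonĩ]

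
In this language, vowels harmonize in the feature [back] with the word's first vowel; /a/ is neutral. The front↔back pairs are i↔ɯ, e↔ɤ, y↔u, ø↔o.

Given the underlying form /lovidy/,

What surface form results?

/i/ harmonizes with /o/ ([+back]) → [ɯ]
/y/ harmonizes with /o/ ([+back]) → [u]

[lovɯdu]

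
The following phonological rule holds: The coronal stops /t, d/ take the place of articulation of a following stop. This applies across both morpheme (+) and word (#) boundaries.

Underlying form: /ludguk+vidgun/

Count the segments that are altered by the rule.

2

/d/ before /g/ (velar) → [g]
/d/ before /g/ (velar) → [g]
2 segments change.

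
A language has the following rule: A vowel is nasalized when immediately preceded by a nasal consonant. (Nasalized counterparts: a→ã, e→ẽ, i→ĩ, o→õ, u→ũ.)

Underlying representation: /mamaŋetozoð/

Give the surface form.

/a/ after nasal /m/ → [ã]
/a/ after nasal /m/ → [ã]
/e/ after nasal /ŋ/ → [ẽ]

[mãmãŋẽtozoð]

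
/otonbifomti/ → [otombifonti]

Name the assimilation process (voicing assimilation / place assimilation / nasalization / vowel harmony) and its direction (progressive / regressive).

place assimilation, regressive

/n/→[m] /m/→[n].
Each target copies a feature from the following segment, so the direction is regressive.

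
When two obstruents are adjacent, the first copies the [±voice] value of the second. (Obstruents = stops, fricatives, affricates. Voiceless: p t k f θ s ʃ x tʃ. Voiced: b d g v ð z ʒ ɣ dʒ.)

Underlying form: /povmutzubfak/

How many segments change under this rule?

2

/t/ before /z/ (voiced) → [d]
/b/ before /f/ (voiceless) → [p]
2 segments change.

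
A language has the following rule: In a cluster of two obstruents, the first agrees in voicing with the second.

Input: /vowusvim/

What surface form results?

/s/ before /v/ (voiced) → [z]

[vowuzvim]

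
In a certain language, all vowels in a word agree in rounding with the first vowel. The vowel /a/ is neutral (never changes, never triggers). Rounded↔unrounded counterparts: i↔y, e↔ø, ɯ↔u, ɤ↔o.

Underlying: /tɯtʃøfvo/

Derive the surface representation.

[tɯtʃefvɤ]

/ø/ harmonizes with /ɯ/ ([-round]) → [e]
/o/ harmonizes with /ɯ/ ([-round]) → [ɤ]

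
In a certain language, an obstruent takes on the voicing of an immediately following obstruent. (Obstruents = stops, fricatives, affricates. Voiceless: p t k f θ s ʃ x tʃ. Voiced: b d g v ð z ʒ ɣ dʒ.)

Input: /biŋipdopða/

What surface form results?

/p/ before /d/ (voiced) → [b]
/p/ before /ð/ (voiced) → [b]

[biŋibdobða]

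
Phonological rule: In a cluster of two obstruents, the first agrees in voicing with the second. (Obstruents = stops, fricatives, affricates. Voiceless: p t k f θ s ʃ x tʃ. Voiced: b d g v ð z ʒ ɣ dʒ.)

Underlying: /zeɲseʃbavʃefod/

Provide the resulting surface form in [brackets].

[zeɲseʒbafʃefod]

/ʃ/ before /b/ (voiced) → [ʒ]
/v/ before /ʃ/ (voiceless) → [f]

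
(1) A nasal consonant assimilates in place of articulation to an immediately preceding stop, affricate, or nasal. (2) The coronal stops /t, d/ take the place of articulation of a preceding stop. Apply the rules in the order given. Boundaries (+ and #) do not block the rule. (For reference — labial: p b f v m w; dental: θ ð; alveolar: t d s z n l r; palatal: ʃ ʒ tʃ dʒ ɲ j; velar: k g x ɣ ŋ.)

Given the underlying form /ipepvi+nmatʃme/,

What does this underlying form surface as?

Rule 1: /m/ after /n/ (alveolar) → [n]
Rule 1: /m/ after /tʃ/ (palatal) → [ɲ]
After rule 1: ipepvi+nnatʃɲe
Rule 2: no segment meets the rule's conditions; no change.

[ipepvi+nnatʃɲe]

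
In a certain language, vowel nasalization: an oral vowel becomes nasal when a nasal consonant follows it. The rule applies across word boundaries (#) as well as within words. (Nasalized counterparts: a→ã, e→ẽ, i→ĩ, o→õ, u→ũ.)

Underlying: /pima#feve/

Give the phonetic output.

/i/ before nasal /m/ → [ĩ]

[pĩma#feve]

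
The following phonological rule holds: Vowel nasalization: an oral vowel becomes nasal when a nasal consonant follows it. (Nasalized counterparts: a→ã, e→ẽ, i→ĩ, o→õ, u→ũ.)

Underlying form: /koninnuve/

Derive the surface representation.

[kõnĩnnuve]

/o/ before nasal /n/ → [õ]
/i/ before nasal /n/ → [ĩ]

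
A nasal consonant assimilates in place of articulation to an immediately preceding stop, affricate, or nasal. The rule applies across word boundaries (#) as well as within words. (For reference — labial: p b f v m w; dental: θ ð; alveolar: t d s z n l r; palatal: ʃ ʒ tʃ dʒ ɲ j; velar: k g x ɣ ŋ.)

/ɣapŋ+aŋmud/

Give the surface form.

/ŋ/ after /p/ (labial) → [m]
/m/ after /ŋ/ (velar) → [ŋ]

[ɣapm+aŋŋud]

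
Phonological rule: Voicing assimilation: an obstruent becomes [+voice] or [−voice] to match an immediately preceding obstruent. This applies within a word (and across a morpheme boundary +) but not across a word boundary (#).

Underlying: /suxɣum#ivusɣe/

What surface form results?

[suxxum#ivusxe]

/ɣ/ after /x/ (voiceless) → [x]
/ɣ/ after /s/ (voiceless) → [x]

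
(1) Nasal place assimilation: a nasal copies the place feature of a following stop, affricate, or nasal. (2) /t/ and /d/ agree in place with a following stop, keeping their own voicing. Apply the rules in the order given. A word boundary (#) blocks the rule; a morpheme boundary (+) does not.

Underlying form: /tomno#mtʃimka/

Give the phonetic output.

[tonno#ɲtʃiŋka]

Rule 1: /m/ before /n/ (alveolar) → [n]
Rule 1: /m/ before /tʃ/ (palatal) → [ɲ]
Rule 1: /m/ before /k/ (velar) → [ŋ]
After rule 1: tonno#ɲtʃiŋka
Rule 2: no segment meets the rule's conditions; no change.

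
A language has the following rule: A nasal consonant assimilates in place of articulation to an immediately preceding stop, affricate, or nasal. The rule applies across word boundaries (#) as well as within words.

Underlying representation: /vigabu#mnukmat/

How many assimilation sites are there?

2

/n/ after /m/ (labial) → [m]
/m/ after /k/ (velar) → [ŋ]
2 segments change.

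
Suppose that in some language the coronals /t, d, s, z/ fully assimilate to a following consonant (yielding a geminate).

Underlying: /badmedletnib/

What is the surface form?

/d/ before /m/ → [m] (total assimilation)
/d/ before /l/ → [l] (total assimilation)
/t/ before /n/ → [n] (total assimilation)

[bammellennib]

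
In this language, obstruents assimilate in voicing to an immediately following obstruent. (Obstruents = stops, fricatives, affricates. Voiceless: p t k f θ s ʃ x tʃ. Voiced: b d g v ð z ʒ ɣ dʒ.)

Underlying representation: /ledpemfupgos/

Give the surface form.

[letpemfubgos]

/d/ before /p/ (voiceless) → [t]
/p/ before /g/ (voiced) → [b]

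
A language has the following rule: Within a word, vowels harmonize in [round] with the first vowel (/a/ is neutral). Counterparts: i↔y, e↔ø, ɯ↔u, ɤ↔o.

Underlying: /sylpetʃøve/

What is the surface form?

/e/ harmonizes with /y/ ([+round]) → [ø]
/e/ harmonizes with /y/ ([+round]) → [ø]

[sylpøtʃøvø]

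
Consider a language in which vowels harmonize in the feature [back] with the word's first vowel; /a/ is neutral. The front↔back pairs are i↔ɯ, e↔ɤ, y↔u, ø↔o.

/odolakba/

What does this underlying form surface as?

no segment meets the rule's conditions; no change.

[odolakba]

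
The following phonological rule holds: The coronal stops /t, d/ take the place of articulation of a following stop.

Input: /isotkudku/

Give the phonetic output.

[isokkugku]

/t/ before /k/ (velar) → [k]
/d/ before /k/ (velar) → [g]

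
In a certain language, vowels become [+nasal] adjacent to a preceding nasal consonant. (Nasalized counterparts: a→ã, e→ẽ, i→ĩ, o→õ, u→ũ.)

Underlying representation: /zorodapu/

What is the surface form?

no segment meets the rule's conditions; no change.

[zorodapu]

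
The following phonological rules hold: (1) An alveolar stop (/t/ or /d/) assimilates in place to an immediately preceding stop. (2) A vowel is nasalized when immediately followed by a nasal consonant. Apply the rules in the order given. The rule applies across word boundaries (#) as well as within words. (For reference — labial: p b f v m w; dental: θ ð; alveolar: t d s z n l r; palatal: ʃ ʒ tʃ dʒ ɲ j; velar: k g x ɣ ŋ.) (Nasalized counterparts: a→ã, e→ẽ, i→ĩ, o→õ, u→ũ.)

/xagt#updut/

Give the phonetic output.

[xagk#upbut]

Rule 1: /t/ after /g/ (velar) → [k]
Rule 1: /d/ after /p/ (labial) → [b]
After rule 1: xagk#upbut
Rule 2: no segment meets the rule's conditions; no change.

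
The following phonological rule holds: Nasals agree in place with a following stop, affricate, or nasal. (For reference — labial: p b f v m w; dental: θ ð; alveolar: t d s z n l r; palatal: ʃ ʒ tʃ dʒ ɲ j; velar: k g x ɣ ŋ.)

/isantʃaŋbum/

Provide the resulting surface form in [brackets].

[isaɲtʃambum]

/n/ before /tʃ/ (palatal) → [ɲ]
/ŋ/ before /b/ (labial) → [m]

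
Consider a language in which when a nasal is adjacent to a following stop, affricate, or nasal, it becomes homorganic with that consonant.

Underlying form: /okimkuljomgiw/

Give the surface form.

/m/ before /k/ (velar) → [ŋ]
/m/ before /g/ (velar) → [ŋ]

[okiŋkuljoŋgiw]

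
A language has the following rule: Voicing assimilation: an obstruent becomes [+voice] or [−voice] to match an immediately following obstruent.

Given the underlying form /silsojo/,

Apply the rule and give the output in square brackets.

[silsojo]

no segment meets the rule's conditions; no change.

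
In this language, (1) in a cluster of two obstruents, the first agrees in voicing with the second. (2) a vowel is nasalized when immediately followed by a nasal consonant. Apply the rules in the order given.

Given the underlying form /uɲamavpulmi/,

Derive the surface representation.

Rule 1: /v/ before /p/ (voiceless) → [f]
After rule 1: uɲamafpulmi
Rule 2: /u/ before nasal /ɲ/ → [ũ]
Rule 2: /a/ before nasal /m/ → [ã]

[ũɲãmafpulmi]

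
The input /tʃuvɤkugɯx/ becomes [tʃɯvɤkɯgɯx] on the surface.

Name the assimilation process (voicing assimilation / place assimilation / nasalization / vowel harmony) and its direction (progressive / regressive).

vowel harmony, regressive

/u/→[ɯ] /u/→[ɯ].
Vowels agree with the last vowel, so the harmony is regressive.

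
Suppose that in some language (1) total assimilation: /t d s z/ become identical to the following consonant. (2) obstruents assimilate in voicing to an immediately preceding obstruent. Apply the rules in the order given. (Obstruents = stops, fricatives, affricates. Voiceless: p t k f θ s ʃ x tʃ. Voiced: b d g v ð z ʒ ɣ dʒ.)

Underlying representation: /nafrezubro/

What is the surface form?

[nafrezubro]

Rule 1: no segment meets the rule's conditions; no change.
After rule 1: nafrezubro
Rule 2: no segment meets the rule's conditions; no change.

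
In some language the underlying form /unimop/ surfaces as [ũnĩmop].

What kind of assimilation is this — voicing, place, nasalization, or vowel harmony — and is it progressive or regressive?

/u/→[ũ] /i/→[ĩ].
Each target copies a feature from the following segment, so the direction is regressive.

nasalization, regressive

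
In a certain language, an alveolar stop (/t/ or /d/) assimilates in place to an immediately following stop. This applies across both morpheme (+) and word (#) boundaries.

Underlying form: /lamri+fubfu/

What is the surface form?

no segment meets the rule's conditions; no change.

[lamri+fubfu]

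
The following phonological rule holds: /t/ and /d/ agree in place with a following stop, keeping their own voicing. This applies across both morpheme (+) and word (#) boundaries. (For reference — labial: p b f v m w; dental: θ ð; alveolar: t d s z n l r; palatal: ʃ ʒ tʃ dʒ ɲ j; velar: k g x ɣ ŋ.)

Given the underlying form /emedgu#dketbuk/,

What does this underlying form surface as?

/d/ before /g/ (velar) → [g]
/d/ before /k/ (velar) → [g]
/t/ before /b/ (labial) → [p]

[emeggu#gkepbuk]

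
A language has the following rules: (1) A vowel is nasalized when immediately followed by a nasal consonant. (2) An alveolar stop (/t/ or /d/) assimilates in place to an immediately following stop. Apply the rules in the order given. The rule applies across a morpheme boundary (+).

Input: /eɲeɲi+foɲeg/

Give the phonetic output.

Rule 1: /e/ before nasal /ɲ/ → [ẽ]
Rule 1: /e/ before nasal /ɲ/ → [ẽ]
Rule 1: /o/ before nasal /ɲ/ → [õ]
After rule 1: ẽɲẽɲi+fõɲeg
Rule 2: no segment meets the rule's conditions; no change.

[ẽɲẽɲi+fõɲeg]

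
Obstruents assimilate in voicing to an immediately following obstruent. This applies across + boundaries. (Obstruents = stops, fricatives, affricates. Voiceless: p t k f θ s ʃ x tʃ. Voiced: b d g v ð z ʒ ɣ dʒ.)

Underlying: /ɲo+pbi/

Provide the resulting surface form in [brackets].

[ɲo+bbi]

/p/ before /b/ (voiced) → [b]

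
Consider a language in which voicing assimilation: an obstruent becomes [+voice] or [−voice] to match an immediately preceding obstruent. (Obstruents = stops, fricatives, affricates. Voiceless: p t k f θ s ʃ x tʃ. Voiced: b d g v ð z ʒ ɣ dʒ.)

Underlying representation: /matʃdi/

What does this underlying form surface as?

/d/ after /tʃ/ (voiceless) → [t]

[matʃti]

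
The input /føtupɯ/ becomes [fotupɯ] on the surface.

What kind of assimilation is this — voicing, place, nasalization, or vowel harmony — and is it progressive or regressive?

vowel harmony, regressive

/ø/→[o].
Vowels agree with the last vowel, so the harmony is regressive.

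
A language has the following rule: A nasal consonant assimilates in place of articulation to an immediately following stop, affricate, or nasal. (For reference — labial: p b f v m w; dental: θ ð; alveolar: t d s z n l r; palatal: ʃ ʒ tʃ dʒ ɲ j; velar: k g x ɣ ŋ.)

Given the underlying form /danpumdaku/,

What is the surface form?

[dampundaku]

/n/ before /p/ (labial) → [m]
/m/ before /d/ (alveolar) → [n]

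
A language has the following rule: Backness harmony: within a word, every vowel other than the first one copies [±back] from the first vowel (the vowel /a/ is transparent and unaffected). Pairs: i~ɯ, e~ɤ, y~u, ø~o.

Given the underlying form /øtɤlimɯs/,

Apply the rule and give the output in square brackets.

/ɤ/ harmonizes with /ø/ ([-back]) → [e]
/ɯ/ harmonizes with /ø/ ([-back]) → [i]

[øtelimis]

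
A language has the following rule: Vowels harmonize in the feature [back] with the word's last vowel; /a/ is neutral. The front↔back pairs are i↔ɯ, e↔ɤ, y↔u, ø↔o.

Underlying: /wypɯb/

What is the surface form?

[wupɯb]

/y/ harmonizes with /ɯ/ ([+back]) → [u]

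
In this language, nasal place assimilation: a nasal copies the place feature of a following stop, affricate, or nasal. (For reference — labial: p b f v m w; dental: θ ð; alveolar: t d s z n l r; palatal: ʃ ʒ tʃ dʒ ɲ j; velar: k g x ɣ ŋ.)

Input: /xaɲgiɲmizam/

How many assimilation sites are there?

/ɲ/ before /g/ (velar) → [ŋ]
/ɲ/ before /m/ (labial) → [m]
2 segments change.

2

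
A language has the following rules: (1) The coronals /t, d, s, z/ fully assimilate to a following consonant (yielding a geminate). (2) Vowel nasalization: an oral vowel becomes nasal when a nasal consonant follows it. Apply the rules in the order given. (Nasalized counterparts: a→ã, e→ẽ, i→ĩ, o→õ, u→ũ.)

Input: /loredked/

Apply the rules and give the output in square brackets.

[lorekked]

Rule 1: /d/ before /k/ → [k] (total assimilation)
After rule 1: lorekked
Rule 2: no segment meets the rule's conditions; no change.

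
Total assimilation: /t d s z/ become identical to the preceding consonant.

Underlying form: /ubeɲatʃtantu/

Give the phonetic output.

[ubeɲatʃtʃannu]

/t/ after /tʃ/ → [tʃ] (total assimilation)
/t/ after /n/ → [n] (total assimilation)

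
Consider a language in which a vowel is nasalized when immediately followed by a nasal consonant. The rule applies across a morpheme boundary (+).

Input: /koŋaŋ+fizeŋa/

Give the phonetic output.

/o/ before nasal /ŋ/ → [õ]
/a/ before nasal /ŋ/ → [ã]
/e/ before nasal /ŋ/ → [ẽ]

[kõŋãŋ+fizẽŋa]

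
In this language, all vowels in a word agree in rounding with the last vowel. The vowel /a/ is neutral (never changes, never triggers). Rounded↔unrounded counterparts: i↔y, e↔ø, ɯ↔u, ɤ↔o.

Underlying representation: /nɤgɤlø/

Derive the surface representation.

[nogolø]

/ɤ/ harmonizes with /ø/ ([+round]) → [o]
/ɤ/ harmonizes with /ø/ ([+round]) → [o]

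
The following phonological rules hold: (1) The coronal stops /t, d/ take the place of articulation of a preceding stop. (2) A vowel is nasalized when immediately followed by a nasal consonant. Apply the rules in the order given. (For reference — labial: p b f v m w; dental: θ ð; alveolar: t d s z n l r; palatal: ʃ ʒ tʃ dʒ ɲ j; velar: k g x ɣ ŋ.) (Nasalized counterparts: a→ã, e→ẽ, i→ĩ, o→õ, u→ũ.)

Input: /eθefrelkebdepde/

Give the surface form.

[eθefrelkebbepbe]

Rule 1: /d/ after /b/ (labial) → [b]
Rule 1: /d/ after /p/ (labial) → [b]
After rule 1: eθefrelkebbepbe
Rule 2: no segment meets the rule's conditions; no change.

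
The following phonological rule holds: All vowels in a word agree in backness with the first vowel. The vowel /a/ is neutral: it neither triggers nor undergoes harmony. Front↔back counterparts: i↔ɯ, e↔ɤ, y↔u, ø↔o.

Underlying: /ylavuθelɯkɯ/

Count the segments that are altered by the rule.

3

/u/ harmonizes with /y/ ([-back]) → [y]
/ɯ/ harmonizes with /y/ ([-back]) → [i]
/ɯ/ harmonizes with /y/ ([-back]) → [i]
3 segments change.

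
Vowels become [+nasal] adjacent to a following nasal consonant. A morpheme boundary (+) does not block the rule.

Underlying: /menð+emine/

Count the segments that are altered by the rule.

/e/ before nasal /n/ → [ẽ]
/e/ before nasal /m/ → [ẽ]
/i/ before nasal /n/ → [ĩ]
3 segments change.

3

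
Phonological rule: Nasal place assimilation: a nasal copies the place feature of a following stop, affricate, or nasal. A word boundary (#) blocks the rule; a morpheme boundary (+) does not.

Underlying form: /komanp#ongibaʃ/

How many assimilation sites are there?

2

/n/ before /p/ (labial) → [m]
/n/ before /g/ (velar) → [ŋ]
2 segments change.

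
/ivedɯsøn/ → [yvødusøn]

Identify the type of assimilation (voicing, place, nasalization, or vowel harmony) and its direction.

/i/→[y] /e/→[ø] /ɯ/→[u].
Vowels agree with the last vowel, so the harmony is regressive.

vowel harmony, regressive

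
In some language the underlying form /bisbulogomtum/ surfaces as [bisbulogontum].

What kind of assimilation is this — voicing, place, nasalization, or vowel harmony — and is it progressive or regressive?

/m/→[n].
Each target copies a feature from the following segment, so the direction is regressive.

place assimilation, regressive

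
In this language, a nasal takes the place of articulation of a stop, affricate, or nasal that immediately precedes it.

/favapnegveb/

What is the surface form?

/n/ after /p/ (labial) → [m]

[favapmegveb]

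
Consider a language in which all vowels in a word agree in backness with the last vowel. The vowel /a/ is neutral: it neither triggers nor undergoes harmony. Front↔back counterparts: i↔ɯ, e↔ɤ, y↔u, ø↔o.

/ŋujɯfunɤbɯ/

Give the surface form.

[ŋujɯfunɤbɯ]

no segment meets the rule's conditions; no change.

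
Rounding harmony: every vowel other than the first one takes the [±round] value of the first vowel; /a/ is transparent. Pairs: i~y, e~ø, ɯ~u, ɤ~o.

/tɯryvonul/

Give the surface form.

[tɯrivɤnɯl]

/y/ harmonizes with /ɯ/ ([-round]) → [i]
/o/ harmonizes with /ɯ/ ([-round]) → [ɤ]
/u/ harmonizes with /ɯ/ ([-round]) → [ɯ]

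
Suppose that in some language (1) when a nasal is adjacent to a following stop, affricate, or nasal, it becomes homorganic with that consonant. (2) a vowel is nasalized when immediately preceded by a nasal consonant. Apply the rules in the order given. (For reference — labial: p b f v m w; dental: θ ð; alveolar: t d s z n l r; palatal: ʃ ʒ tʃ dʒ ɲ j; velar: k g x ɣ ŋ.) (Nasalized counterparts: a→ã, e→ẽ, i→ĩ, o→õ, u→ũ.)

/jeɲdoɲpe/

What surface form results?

[jendompe]

Rule 1: /ɲ/ before /d/ (alveolar) → [n]
Rule 1: /ɲ/ before /p/ (labial) → [m]
After rule 1: jendompe
Rule 2: no segment meets the rule's conditions; no change.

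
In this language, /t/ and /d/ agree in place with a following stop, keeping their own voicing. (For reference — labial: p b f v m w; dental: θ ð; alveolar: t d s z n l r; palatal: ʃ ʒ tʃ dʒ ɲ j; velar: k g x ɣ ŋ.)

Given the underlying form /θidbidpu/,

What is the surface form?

/d/ before /b/ (labial) → [b]
/d/ before /p/ (labial) → [b]

[θibbibpu]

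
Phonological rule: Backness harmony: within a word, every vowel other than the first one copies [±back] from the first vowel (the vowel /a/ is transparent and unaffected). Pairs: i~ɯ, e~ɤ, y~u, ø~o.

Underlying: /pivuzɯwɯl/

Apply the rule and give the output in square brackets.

/u/ harmonizes with /i/ ([-back]) → [y]
/ɯ/ harmonizes with /i/ ([-back]) → [i]
/ɯ/ harmonizes with /i/ ([-back]) → [i]

[pivyziwil]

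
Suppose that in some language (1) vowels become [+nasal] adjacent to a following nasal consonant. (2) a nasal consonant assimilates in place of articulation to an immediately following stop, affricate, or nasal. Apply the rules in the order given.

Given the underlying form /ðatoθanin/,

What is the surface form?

Rule 1: /a/ before nasal /n/ → [ã]
Rule 1: /i/ before nasal /n/ → [ĩ]
After rule 1: ðatoθãnĩn
Rule 2: no segment meets the rule's conditions; no change.

[ðatoθãnĩn]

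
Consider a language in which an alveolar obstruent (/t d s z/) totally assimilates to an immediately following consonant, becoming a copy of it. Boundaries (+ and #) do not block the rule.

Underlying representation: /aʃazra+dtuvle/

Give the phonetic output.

[aʃarra+ttuvle]

/z/ before /r/ → [r] (total assimilation)
/d/ before /t/ → [t] (total assimilation)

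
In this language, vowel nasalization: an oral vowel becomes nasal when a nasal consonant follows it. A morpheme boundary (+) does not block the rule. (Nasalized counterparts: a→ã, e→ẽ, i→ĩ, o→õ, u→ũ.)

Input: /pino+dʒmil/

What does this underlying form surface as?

/i/ before nasal /n/ → [ĩ]

[pĩno+dʒmil]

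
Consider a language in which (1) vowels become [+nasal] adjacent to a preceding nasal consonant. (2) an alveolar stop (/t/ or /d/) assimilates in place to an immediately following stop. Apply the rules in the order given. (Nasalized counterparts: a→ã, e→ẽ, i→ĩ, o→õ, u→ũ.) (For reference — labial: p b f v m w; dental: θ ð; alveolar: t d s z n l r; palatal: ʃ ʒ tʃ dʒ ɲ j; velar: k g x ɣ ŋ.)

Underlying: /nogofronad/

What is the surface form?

Rule 1: /o/ after nasal /n/ → [õ]
Rule 1: /a/ after nasal /n/ → [ã]
After rule 1: nõgofronãd
Rule 2: no segment meets the rule's conditions; no change.

[nõgofronãd]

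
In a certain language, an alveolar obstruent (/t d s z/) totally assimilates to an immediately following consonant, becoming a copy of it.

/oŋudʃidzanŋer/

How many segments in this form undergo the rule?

2

/d/ before /ʃ/ → [ʃ] (total assimilation)
/d/ before /z/ → [z] (total assimilation)
2 segments change.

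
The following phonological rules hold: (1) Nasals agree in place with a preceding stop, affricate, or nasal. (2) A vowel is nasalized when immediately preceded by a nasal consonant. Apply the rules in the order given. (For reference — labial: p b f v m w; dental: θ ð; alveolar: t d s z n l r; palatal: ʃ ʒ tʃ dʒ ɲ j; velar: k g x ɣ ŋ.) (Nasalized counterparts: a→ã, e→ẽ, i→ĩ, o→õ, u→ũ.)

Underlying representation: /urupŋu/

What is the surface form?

[urupmũ]

Rule 1: /ŋ/ after /p/ (labial) → [m]
After rule 1: urupmu
Rule 2: /u/ after nasal /m/ → [ũ]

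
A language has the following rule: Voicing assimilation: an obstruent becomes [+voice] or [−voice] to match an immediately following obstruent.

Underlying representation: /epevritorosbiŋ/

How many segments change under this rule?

/s/ before /b/ (voiced) → [z]
1 segment changes.

1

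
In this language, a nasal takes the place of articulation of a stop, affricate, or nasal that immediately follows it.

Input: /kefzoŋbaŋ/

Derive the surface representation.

[kefzombaŋ]

/ŋ/ before /b/ (labial) → [m]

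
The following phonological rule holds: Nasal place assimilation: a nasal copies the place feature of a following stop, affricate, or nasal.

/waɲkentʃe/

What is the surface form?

/ɲ/ before /k/ (velar) → [ŋ]
/n/ before /tʃ/ (palatal) → [ɲ]

[waŋkeɲtʃe]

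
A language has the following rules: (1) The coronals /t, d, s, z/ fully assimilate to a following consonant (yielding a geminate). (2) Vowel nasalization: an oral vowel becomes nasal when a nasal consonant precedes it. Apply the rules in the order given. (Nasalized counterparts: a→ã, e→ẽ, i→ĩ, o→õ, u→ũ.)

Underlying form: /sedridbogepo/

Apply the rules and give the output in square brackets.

[serribbogepo]

Rule 1: /d/ before /r/ → [r] (total assimilation)
Rule 1: /d/ before /b/ → [b] (total assimilation)
After rule 1: serribbogepo
Rule 2: no segment meets the rule's conditions; no change.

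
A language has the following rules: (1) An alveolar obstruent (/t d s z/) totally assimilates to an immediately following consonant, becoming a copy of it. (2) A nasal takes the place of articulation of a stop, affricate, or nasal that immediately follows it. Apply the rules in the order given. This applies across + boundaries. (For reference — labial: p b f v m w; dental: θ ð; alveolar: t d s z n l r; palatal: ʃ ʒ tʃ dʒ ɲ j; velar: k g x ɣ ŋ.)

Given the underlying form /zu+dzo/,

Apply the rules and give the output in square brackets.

[zu+zzo]

Rule 1: /d/ before /z/ → [z] (total assimilation)
After rule 1: zu+zzo
Rule 2: no segment meets the rule's conditions; no change.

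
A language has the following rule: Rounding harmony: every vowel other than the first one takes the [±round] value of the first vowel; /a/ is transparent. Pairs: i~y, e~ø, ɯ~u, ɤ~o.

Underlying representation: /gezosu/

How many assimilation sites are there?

2

/o/ harmonizes with /e/ ([-round]) → [ɤ]
/u/ harmonizes with /e/ ([-round]) → [ɯ]
2 segments change.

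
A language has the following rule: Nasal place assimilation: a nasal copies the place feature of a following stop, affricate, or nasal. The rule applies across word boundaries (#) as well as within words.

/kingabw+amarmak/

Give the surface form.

[kiŋgabw+amarmak]

/n/ before /g/ (velar) → [ŋ]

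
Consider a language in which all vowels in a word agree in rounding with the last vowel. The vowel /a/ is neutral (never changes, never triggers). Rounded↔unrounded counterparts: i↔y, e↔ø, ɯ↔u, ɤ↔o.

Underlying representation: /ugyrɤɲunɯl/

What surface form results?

[ɯgirɤɲɯnɯl]

/u/ harmonizes with /ɯ/ ([-round]) → [ɯ]
/y/ harmonizes with /ɯ/ ([-round]) → [i]
/u/ harmonizes with /ɯ/ ([-round]) → [ɯ]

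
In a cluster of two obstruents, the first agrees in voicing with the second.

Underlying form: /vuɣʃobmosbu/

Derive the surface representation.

/ɣ/ before /ʃ/ (voiceless) → [x]
/s/ before /b/ (voiced) → [z]

[vuxʃobmozbu]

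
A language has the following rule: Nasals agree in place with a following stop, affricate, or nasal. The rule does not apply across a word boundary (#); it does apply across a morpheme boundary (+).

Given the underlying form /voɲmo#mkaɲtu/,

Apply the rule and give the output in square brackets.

/ɲ/ before /m/ (labial) → [m]
/m/ before /k/ (velar) → [ŋ]
/ɲ/ before /t/ (alveolar) → [n]

[vommo#ŋkantu]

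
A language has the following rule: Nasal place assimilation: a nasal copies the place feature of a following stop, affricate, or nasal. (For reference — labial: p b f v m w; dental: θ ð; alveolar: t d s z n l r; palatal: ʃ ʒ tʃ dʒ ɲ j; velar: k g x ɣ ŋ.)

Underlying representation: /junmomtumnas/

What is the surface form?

/n/ before /m/ (labial) → [m]
/m/ before /t/ (alveolar) → [n]
/m/ before /n/ (alveolar) → [n]

[jummontunnas]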